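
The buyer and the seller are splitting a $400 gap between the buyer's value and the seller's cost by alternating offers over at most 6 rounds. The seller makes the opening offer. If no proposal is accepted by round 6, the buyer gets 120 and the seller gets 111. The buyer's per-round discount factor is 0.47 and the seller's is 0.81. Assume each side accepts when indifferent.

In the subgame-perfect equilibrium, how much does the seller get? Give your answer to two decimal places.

Round 6 (the buyer proposes): the seller gets 111 if talks fail, so the buyer offers 111 and keeps 289.
Round 5 (the seller proposes): the buyer can get 289 next round, worth 0.47 × 289 = 135.83 now; the seller offers that and keeps 264.17.
Round 4 (the buyer proposes): the seller can get 264.17 next round, worth 0.81 × 264.17 = 213.9777 now. The buyer offers 213.9777 and keeps 400 − 213.9777 = 186.0223.
Round 3 (the seller proposes): the buyer can get 186.0223 next round, worth 0.47 × 186.0223 = 87.430481 now; the seller offers that and keeps 312.569519.
Round 2 (the buyer proposes): the seller can get 312.569519 next round, worth 0.81 × 312.569519 = 253.18131039 now, so the buyer offers 253.18131039, keeping 146.81868961.
Round 1 (the seller proposes): the buyer can get 146.81868961 next round, worth 0.47 × 146.81868961 = 69.0047841167 now, so the seller offers 69.0047841167, keeping 330.9952158833.

331.00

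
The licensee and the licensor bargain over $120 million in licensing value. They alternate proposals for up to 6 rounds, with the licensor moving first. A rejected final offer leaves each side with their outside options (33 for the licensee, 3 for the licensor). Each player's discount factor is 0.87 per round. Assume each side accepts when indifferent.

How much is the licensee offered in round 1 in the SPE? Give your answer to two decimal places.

82.16

Round 6 (the licensee proposes): the licensor gets 3 if talks fail, so the licensee offers 3 and keeps 117.
Round 5 (the licensor proposes): the licensee can get 117 next round, worth 0.87 × 117 = 101.79 now, so the licensor offers 101.79, keeping 18.21.
Round 4 (the licensee proposes): the licensor can get 18.21 next round, worth 0.87 × 18.21 = 15.8427 now. The licensee offers 15.8427 and keeps 120 − 15.8427 = 104.1573.
Round 3 (the licensor proposes): the licensee can get 104.1573 next round, worth 0.87 × 104.1573 = 90.616851 now, so the licensor offers 90.616851, keeping 29.383149.
Round 2 (the licensee proposes): the licensor can get 29.383149 next round, worth 0.87 × 29.383149 = 25.56333963 now; the licensee offers that and keeps 94.43666037.
Round 1 (the licensor proposes): the licensee can get 94.43666037 next round, worth 0.87 × 94.43666037 = 82.1598945219 now; the licensor offers that and keeps 37.8401054781.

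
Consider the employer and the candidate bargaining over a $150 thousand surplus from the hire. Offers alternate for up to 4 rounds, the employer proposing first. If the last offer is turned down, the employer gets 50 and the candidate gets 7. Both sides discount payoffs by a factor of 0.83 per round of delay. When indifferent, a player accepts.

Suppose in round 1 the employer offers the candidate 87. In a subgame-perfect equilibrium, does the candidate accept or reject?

Round 4 (the candidate proposes): the employer gets 50 if talks fail, so the candidate offers 50 and keeps 100.
Round 3 (the employer proposes): the candidate can get 100 next round, worth 0.83 × 100 = 83 now; the employer offers that and keeps 67.
Round 2 (the candidate proposes): the employer can get 67 next round, worth 0.83 × 67 = 55.61 now; the candidate offers that and keeps 94.39.
So by rejecting in round 1, the candidate gets 94.39 next round, worth 0.83 × 94.39 = 78.3437 now.
Offer 87 ≥ 78.3437, so the candidate accepts.

Accept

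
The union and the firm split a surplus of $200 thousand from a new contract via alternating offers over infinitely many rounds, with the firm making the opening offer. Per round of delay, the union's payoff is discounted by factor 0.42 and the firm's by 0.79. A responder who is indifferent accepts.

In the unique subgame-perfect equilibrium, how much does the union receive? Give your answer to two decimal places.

26.40

In a stationary SPE each proposer offers the other exactly their discounted continuation value.
If the firm keeps x when proposing and the union keeps y when proposing, then x = 200 − 0.42y and y = 200 − 0.79x.
Solving: x = 200(1 − 0.42) / (1 − 0.79·0.42) = 116 / 0.6682 ≈ 173.6007.
The union gets 200 − 173.6007 ≈ 26.3993.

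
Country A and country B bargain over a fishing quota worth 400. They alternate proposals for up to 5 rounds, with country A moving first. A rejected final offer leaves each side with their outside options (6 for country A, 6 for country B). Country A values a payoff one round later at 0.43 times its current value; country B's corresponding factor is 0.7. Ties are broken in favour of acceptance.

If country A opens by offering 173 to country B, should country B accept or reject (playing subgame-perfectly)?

Round 5 (country A proposes): country B gets 6 if talks fail, so country A offers 6 and keeps 394.
Round 4 (country B proposes): country A can get 394 next round, worth 0.43 × 394 = 169.42 now; country B offers that and keeps 230.58.
Round 3 (country A proposes): country B can get 230.58 next round, worth 0.7 × 230.58 = 161.406 now, so country A offers 161.406, keeping 238.594.
Round 2 (country B proposes): country A can get 238.594 next round, worth 0.43 × 238.594 = 102.59542 now; country B offers that and keeps 297.40458.
So by rejecting in round 1, country B gets 297.40458 next round, worth 0.7 × 297.40458 = 208.183206 now.
Offer 173 < 208.183206, so country B rejects.

Reject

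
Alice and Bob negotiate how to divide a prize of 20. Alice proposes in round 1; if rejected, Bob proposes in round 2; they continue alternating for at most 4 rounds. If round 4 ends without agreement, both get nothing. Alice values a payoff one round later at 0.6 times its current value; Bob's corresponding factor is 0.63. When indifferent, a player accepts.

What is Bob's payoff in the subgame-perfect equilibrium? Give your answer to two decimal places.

Round 4 (Bob proposes): rejection yields 0 for Alice; Bob offers 0 and keeps 20.
Round 3 (Alice proposes): Bob can get 20 next round, worth 0.63 × 20 = 12.6 now. Alice offers 12.6 and keeps 20 − 12.6 = 7.4.
Round 2 (Bob proposes): Alice can get 7.4 next round, worth 0.6 × 7.4 = 4.44 now, so Bob offers 4.44, keeping 15.56.
Round 1 (Alice proposes): Bob can get 15.56 next round, worth 0.63 × 15.56 = 9.8028 now, so Alice offers 9.8028, keeping 10.1972.

9.80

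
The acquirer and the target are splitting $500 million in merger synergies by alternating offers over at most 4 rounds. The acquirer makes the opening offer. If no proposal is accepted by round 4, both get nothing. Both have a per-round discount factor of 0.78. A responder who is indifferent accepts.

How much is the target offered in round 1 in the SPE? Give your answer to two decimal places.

323.08

By backward induction:
Round 4 (the target proposes): the acquirer will accept anything ≥ 0, so the target offers 0 and keeps 500.
Round 3 (the acquirer proposes): the target can get 500 next round, worth 0.78 × 500 = 390 now; the acquirer offers that and keeps 110.
Round 2 (the target proposes): the acquirer can get 110 next round, worth 0.78 × 110 = 85.8 now, so the target offers 85.8, keeping 414.2.
Round 1 (the acquirer proposes): the target can get 414.2 next round, worth 0.78 × 414.2 = 323.076 now. The acquirer offers 323.076 and keeps 500 − 323.076 = 176.924.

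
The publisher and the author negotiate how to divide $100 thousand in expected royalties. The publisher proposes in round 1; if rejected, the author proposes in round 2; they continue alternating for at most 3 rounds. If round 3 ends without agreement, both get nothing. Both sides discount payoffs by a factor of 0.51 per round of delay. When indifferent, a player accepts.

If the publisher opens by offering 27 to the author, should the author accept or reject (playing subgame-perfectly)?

Round 3 (the publisher proposes): the author will accept anything ≥ 0, so the publisher offers 0 and keeps 100.
Round 2 (the author proposes): the publisher can get 100 next round, worth 0.51 × 100 = 51 now, so the author offers 51, keeping 49.
So by rejecting in round 1, the author gets 49 next round, worth 0.51 × 49 = 24.99 now.
Offer 27 ≥ 24.99, so the author accepts.

Accept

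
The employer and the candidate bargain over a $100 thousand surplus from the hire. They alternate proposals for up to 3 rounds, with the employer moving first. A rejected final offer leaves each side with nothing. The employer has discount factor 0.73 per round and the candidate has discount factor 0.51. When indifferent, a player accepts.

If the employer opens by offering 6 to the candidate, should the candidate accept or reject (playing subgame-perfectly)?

Reject

Round 3 (the employer proposes): rejection yields 0 for the candidate; the employer offers 0 and keeps 100.
Round 2 (the candidate proposes): the employer can get 100 next round, worth 0.73 × 100 = 73 now, so the candidate offers 73, keeping 27.
So by rejecting in round 1, the candidate gets 27 next round, worth 0.51 × 27 = 13.77 now.
Offer 6 < 13.77, so the candidate rejects.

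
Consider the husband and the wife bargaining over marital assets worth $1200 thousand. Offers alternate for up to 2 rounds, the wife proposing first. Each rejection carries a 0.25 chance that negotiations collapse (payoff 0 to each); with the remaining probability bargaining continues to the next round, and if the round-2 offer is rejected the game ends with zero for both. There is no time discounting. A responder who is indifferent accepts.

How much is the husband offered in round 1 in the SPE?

900

By backward induction:
Round 2 (the husband proposes): the wife will accept anything ≥ 0, so the husband offers 0 and keeps 1200.
Round 1 (the wife proposes): rejecting gives the husband an expected 0.75 × 1200 = 900. The wife offers 900 and keeps 1200 − 900 = 300.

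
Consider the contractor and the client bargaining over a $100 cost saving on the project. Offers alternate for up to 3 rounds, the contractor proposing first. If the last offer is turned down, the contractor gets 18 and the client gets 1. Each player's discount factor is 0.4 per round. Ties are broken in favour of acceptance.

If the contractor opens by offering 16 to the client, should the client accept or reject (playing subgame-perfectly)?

Reject

Round 3 (the contractor proposes): the client gets 1 if talks fail, so the contractor offers 1 and keeps 99.
Round 2 (the client proposes): the contractor can get 99 next round, worth 0.4 × 99 = 39.6 now. The client offers 39.6 and keeps 100 − 39.6 = 60.4.
So by rejecting in round 1, the client gets 60.4 next round, worth 0.4 × 60.4 = 24.16 now.
Offer 16 < 24.16, so the client rejects.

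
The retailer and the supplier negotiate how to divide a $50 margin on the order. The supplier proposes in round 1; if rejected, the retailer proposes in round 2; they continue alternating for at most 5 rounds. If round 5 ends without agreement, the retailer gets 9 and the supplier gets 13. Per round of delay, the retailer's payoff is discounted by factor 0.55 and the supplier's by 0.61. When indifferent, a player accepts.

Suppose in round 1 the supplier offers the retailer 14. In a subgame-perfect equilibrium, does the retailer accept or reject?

Round 5 (the supplier proposes): the retailer gets 9 if talks fail, so the supplier offers 9 and keeps 41.
Round 4 (the retailer proposes): the supplier can get 41 next round, worth 0.61 × 41 = 25.01 now; the retailer offers that and keeps 24.99.
Round 3 (the supplier proposes): the retailer can get 24.99 next round, worth 0.55 × 24.99 = 13.7445 now. The supplier offers 13.7445 and keeps 50 − 13.7445 = 36.2555.
Round 2 (the retailer proposes): the supplier can get 36.2555 next round, worth 0.61 × 36.2555 = 22.115855 now; the retailer offers that and keeps 27.884145.
So by rejecting in round 1, the retailer gets 27.884145 next round, worth 0.55 × 27.884145 = 15.33627975 now.
Offer 14 < 15.33627975, so the retailer rejects.

Reject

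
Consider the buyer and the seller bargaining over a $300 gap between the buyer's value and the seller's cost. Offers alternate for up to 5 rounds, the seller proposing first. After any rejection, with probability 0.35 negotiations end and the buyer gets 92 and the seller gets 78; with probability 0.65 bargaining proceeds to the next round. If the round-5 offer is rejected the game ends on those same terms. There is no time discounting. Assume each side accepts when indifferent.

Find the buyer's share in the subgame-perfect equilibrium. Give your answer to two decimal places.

134.07

By backward induction:
Round 5 (the seller proposes): the buyer gets 92 if talks fail, so the seller offers 92 and keeps 208.
Round 4 (the buyer proposes): rejecting gives the seller an expected 0.65 × 208 + 0.35 × 78 = 162.5, so the buyer offers 162.5, keeping 137.5.
Round 3 (the seller proposes): rejecting gives the buyer an expected 0.65 × 137.5 + 0.35 × 92 = 121.575; the seller offers that and keeps 178.425.
Round 2 (the buyer proposes): rejecting gives the seller an expected 0.65 × 178.425 + 0.35 × 78 = 143.27625. The buyer offers 143.27625 and keeps 300 − 143.27625 = 156.72375.
Round 1 (the seller proposes): rejecting gives the buyer an expected 0.65 × 156.72375 + 0.35 × 92 = 134.0704375, so the seller offers 134.0704375, keeping 165.9295625.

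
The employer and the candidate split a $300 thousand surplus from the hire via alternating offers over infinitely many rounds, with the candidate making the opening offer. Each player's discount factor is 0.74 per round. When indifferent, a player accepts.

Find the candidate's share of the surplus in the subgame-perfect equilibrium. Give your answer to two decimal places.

172.41

When the candidate proposes, the employer accepts any offer worth at least 0.74 times what the employer would get by proposing next round; and vice versa.
This gives x = 300 − 0.74y and y = 300 − 0.74x, where x and y are each side's share when it proposes.
Hence (1 − 0.74·0.74)x = 300(1 − 0.74), i.e. 0.4524·x = 78.
x ≈ 172.4138; the employer's share is 300 − x ≈ 127.5862.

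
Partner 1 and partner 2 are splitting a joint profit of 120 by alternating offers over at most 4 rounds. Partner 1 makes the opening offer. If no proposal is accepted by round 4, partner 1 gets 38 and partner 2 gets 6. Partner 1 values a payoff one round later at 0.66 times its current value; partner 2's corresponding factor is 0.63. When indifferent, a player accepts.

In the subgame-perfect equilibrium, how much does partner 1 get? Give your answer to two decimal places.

Round 4 (partner 2 proposes): partner 1 gets 38 if talks fail, so partner 2 offers 38 and keeps 82.
Round 3 (partner 1 proposes): partner 2 can get 82 next round, worth 0.63 × 82 = 51.66 now. Partner 1 offers 51.66 and keeps 120 − 51.66 = 68.34.
Round 2 (partner 2 proposes): partner 1 can get 68.34 next round, worth 0.66 × 68.34 = 45.1044 now. Partner 2 offers 45.1044 and keeps 120 − 45.1044 = 74.8956.
Round 1 (partner 1 proposes): partner 2 can get 74.8956 next round, worth 0.63 × 74.8956 = 47.184228 now, so partner 1 offers 47.184228, keeping 72.815772.

72.82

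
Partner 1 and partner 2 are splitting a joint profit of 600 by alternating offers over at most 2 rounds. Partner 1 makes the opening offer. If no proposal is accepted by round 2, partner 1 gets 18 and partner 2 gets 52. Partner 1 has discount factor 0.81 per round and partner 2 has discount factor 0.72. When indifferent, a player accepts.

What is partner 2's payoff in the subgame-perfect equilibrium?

419.04

Round 2 (partner 2 proposes): partner 1 gets 18 if talks fail, so partner 2 offers 18 and keeps 582.
Round 1 (partner 1 proposes): partner 2 can get 582 next round, worth 0.72 × 582 = 419.04 now; partner 1 offers that and keeps 180.96.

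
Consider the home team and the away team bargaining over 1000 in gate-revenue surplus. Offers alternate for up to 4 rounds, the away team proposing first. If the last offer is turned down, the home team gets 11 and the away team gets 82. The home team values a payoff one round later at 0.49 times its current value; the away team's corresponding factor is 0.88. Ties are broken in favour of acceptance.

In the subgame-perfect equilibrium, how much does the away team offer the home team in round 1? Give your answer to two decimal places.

252.76

Work backward from the last round.
Round 4 (the home team proposes): the away team gets 82 if talks fail, so the home team offers 82 and keeps 918.
Round 3 (the away team proposes): the home team can get 918 next round, worth 0.49 × 918 = 449.82 now. The away team offers 449.82 and keeps 1000 − 449.82 = 550.18.
Round 2 (the home team proposes): the away team can get 550.18 next round, worth 0.88 × 550.18 = 484.1584 now, so the home team offers 484.1584, keeping 515.8416.
Round 1 (the away team proposes): the home team can get 515.8416 next round, worth 0.49 × 515.8416 = 252.762384 now. The away team offers 252.762384 and keeps 1000 − 252.762384 = 747.237616.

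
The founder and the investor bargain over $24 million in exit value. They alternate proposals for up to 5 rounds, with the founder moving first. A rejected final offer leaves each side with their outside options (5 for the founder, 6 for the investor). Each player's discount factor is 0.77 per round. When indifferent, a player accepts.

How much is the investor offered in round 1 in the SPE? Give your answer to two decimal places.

Solve by backward induction from round 5.
Round 5 (the founder proposes): the investor gets 6 if talks fail, so the founder offers 6 and keeps 18.
Round 4 (the investor proposes): the founder can get 18 next round, worth 0.77 × 18 = 13.86 now; the investor offers that and keeps 10.14.
Round 3 (the founder proposes): the investor can get 10.14 next round, worth 0.77 × 10.14 = 7.8078 now. The founder offers 7.8078 and keeps 24 − 7.8078 = 16.1922.
Round 2 (the investor proposes): the founder can get 16.1922 next round, worth 0.77 × 16.1922 = 12.467994 now; the investor offers that and keeps 11.532006.
Round 1 (the founder proposes): the investor can get 11.532006 next round, worth 0.77 × 11.532006 = 8.87964462 now, so the founder offers 8.87964462, keeping 15.12035538.

8.88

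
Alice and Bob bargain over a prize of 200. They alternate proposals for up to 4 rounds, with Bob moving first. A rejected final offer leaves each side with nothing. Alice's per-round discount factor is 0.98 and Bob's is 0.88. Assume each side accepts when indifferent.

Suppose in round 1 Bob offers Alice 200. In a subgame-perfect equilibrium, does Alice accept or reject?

Accept

Round 4 (Alice proposes): Bob will accept anything ≥ 0, so Alice offers 0 and keeps 200.
Round 3 (Bob proposes): Alice can get 200 next round, worth 0.98 × 200 = 196 now; Bob offers that and keeps 4.
Round 2 (Alice proposes): Bob can get 4 next round, worth 0.88 × 4 = 3.52 now; Alice offers that and keeps 196.48.
So by rejecting in round 1, Alice gets 196.48 next round, worth 0.98 × 196.48 = 192.5504 now.
Offer 200 ≥ 192.5504, so Alice accepts.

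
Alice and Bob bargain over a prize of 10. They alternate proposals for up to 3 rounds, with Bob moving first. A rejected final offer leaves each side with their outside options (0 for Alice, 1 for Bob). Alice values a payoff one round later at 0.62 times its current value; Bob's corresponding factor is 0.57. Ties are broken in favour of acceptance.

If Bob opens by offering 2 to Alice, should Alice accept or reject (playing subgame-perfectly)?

Work out Alice's continuation value if the offer is rejected.
Round 3 (Bob proposes): rejection yields 0 for Alice; Bob offers 0 and keeps 10.
Round 2 (Alice proposes): Bob can get 10 next round, worth 0.57 × 10 = 5.7 now; Alice offers that and keeps 4.3.
So by rejecting in round 1, Alice gets 4.3 next round, worth 0.62 × 4.3 = 2.666 now.
Offer 2 < 2.666, so Alice rejects.

Reject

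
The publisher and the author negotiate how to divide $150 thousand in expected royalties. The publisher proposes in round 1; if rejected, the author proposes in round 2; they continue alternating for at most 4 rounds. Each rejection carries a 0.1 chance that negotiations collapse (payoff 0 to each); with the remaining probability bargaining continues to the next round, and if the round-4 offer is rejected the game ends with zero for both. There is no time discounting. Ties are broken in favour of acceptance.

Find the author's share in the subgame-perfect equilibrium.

122.85

Round 4 (the author proposes): the publisher will accept anything ≥ 0, so the author offers 0 and keeps 150.
Round 3 (the publisher proposes): rejecting gives the author an expected 0.9 × 150 = 135. The publisher offers 135 and keeps 150 − 135 = 15.
Round 2 (the author proposes): rejecting gives the publisher an expected 0.9 × 15 = 13.5, so the author offers 13.5, keeping 136.5.
Round 1 (the publisher proposes): rejecting gives the author an expected 0.9 × 136.5 = 122.85. The publisher offers 122.85 and keeps 150 − 122.85 = 27.15.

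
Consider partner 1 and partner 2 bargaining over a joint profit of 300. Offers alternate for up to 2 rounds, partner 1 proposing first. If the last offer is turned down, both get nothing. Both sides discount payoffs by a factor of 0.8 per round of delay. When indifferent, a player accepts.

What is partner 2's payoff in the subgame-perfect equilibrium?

Round 2 (partner 2 proposes): rejection yields 0 for partner 1; partner 2 offers 0 and keeps 300.
Round 1 (partner 1 proposes): partner 2 can get 300 next round, worth 0.8 × 300 = 240 now, so partner 1 offers 240, keeping 60.

240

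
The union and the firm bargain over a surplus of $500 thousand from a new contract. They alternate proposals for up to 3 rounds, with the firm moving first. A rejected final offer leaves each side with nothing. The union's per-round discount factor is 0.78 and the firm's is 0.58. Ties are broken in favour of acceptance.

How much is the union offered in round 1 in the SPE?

Work backward from the last round.
Round 3 (the firm proposes): the union will accept anything ≥ 0, so the firm offers 0 and keeps 500.
Round 2 (the union proposes): the firm can get 500 next round, worth 0.58 × 500 = 290 now; the union offers that and keeps 210.
Round 1 (the firm proposes): the union can get 210 next round, worth 0.78 × 210 = 163.8 now. The firm offers 163.8 and keeps 500 − 163.8 = 336.2.

163.8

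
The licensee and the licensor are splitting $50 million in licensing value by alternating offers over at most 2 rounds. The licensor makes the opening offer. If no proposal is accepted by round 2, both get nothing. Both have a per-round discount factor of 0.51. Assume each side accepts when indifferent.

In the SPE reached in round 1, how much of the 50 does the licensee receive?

25.5

Round 2 (the licensee proposes): rejection yields 0 for the licensor; the licensee offers 0 and keeps 50.
Round 1 (the licensor proposes): the licensee can get 50 next round, worth 0.51 × 50 = 25.5 now. The licensor offers 25.5 and keeps 50 − 25.5 = 24.5.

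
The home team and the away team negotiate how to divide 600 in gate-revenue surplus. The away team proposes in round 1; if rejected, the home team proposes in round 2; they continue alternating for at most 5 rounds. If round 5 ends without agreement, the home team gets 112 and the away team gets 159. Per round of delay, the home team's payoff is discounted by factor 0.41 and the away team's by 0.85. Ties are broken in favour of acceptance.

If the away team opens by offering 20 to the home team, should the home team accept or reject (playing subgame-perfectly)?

Reject

Round 5 (the away team proposes): the home team gets 112 if talks fail, so the away team offers 112 and keeps 488.
Round 4 (the home team proposes): the away team can get 488 next round, worth 0.85 × 488 = 414.8 now. The home team offers 414.8 and keeps 600 − 414.8 = 185.2.
Round 3 (the away team proposes): the home team can get 185.2 next round, worth 0.41 × 185.2 = 75.932 now, so the away team offers 75.932, keeping 524.068.
Round 2 (the home team proposes): the away team can get 524.068 next round, worth 0.85 × 524.068 = 445.4578 now. The home team offers 445.4578 and keeps 600 − 445.4578 = 154.5422.
So by rejecting in round 1, the home team gets 154.5422 next round, worth 0.41 × 154.5422 = 63.362302 now.
Offer 20 < 63.362302, so the home team rejects.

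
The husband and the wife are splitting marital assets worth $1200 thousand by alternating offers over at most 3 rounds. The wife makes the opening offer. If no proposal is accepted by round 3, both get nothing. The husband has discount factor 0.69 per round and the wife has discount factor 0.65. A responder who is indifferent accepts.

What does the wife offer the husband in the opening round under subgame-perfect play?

289.8

By backward induction:
Round 3 (the wife proposes): the husband will accept anything ≥ 0, so the wife offers 0 and keeps 1200.
Round 2 (the husband proposes): the wife can get 1200 next round, worth 0.65 × 1200 = 780 now; the husband offers that and keeps 420.
Round 1 (the wife proposes): the husband can get 420 next round, worth 0.69 × 420 = 289.8 now. The wife offers 289.8 and keeps 1200 − 289.8 = 910.2.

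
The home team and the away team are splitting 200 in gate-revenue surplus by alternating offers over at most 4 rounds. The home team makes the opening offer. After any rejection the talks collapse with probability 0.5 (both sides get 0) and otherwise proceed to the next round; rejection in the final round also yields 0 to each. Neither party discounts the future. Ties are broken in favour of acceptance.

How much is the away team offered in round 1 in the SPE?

Round 4 (the away team proposes): rejection yields 0 for the home team; the away team offers 0 and keeps 200.
Round 3 (the home team proposes): rejecting gives the away team an expected 0.5 × 200 = 100; the home team offers that and keeps 100.
Round 2 (the away team proposes): rejecting gives the home team an expected 0.5 × 100 = 50, so the away team offers 50, keeping 150.
Round 1 (the home team proposes): rejecting gives the away team an expected 0.5 × 150 = 75, so the home team offers 75, keeping 125.

75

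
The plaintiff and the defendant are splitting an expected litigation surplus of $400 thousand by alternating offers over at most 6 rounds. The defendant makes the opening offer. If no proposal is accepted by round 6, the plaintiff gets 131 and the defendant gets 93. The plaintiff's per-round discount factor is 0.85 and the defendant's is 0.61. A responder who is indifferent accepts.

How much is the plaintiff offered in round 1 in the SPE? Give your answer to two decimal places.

271.51

Round 6 (the plaintiff proposes): the defendant gets 93 if talks fail, so the plaintiff offers 93 and keeps 307.
Round 5 (the defendant proposes): the plaintiff can get 307 next round, worth 0.85 × 307 = 260.95 now, so the defendant offers 260.95, keeping 139.05.
Round 4 (the plaintiff proposes): the defendant can get 139.05 next round, worth 0.61 × 139.05 = 84.8205 now. The plaintiff offers 84.8205 and keeps 400 − 84.8205 = 315.1795.
Round 3 (the defendant proposes): the plaintiff can get 315.1795 next round, worth 0.85 × 315.1795 = 267.902575 now, so the defendant offers 267.902575, keeping 132.097425.
Round 2 (the plaintiff proposes): the defendant can get 132.097425 next round, worth 0.61 × 132.097425 = 80.57942925 now, so the plaintiff offers 80.57942925, keeping 319.42057075.
Round 1 (the defendant proposes): the plaintiff can get 319.42057075 next round, worth 0.85 × 319.42057075 = 271.5074851375 now; the defendant offers that and keeps 128.4925148625.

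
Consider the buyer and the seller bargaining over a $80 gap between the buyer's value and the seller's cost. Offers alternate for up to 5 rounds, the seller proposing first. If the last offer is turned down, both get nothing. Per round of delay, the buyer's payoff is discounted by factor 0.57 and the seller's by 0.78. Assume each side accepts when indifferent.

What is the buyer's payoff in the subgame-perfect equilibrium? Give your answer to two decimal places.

By backward induction:
Round 5 (the seller proposes): the buyer will accept anything ≥ 0, so the seller offers 0 and keeps 80.
Round 4 (the buyer proposes): the seller can get 80 next round, worth 0.78 × 80 = 62.4 now; the buyer offers that and keeps 17.6.
Round 3 (the seller proposes): the buyer can get 17.6 next round, worth 0.57 × 17.6 = 10.032 now, so the seller offers 10.032, keeping 69.968.
Round 2 (the buyer proposes): the seller can get 69.968 next round, worth 0.78 × 69.968 = 54.57504 now, so the buyer offers 54.57504, keeping 25.42496.
Round 1 (the seller proposes): the buyer can get 25.42496 next round, worth 0.57 × 25.42496 = 14.4922272 now, so the seller offers 14.4922272, keeping 65.5077728.

14.49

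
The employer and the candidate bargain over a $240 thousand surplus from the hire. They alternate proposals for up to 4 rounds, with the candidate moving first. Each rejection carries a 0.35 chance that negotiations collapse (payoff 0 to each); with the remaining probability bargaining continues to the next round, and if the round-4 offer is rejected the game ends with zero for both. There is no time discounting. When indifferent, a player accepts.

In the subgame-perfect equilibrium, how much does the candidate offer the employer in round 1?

120.51

Round 4 (the employer proposes): the candidate will accept anything ≥ 0, so the employer offers 0 and keeps 240.
Round 3 (the candidate proposes): rejecting gives the employer an expected 0.65 × 240 = 156, so the candidate offers 156, keeping 84.
Round 2 (the employer proposes): rejecting gives the candidate an expected 0.65 × 84 = 54.6; the employer offers that and keeps 185.4.
Round 1 (the candidate proposes): rejecting gives the employer an expected 0.65 × 185.4 = 120.51, so the candidate offers 120.51, keeping 119.49.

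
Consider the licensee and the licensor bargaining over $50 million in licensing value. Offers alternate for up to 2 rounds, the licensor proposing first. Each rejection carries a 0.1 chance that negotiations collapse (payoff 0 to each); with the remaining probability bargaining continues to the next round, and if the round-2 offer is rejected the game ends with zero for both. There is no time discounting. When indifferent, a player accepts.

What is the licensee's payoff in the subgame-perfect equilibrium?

Round 2 (the licensee proposes): rejection yields 0 for the licensor; the licensee offers 0 and keeps 50.
Round 1 (the licensor proposes): rejecting gives the licensee an expected 0.9 × 50 = 45. The licensor offers 45 and keeps 50 − 45 = 5.

45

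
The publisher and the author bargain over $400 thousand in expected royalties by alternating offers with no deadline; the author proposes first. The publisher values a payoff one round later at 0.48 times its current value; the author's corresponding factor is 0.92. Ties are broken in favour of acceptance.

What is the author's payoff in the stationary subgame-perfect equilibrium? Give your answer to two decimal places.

Let x be the author's share when the author proposes and y be the publisher's share when the publisher proposes.
The publisher accepts iff offered ≥ 0.48·y, so x = 400 − 0.48y. Symmetrically y = 400 − 0.92x.
Substituting: x = 400 − 0.48(400 − 0.92x), giving x(1 − 0.92·0.48) = 400(1 − 0.48).
So x = 400 × 0.52 / 0.5584 ≈ 372.4928, and the publisher receives 400 − x ≈ 27.5072.

372.49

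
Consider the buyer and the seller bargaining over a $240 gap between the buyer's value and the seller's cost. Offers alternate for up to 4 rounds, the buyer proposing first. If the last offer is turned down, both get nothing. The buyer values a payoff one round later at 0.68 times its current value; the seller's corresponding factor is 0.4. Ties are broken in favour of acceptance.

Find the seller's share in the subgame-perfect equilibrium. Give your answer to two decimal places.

56.83

Round 4 (the seller proposes): rejection yields 0 for the buyer; the seller offers 0 and keeps 240.
Round 3 (the buyer proposes): the seller can get 240 next round, worth 0.4 × 240 = 96 now, so the buyer offers 96, keeping 144.
Round 2 (the seller proposes): the buyer can get 144 next round, worth 0.68 × 144 = 97.92 now; the seller offers that and keeps 142.08.
Round 1 (the buyer proposes): the seller can get 142.08 next round, worth 0.4 × 142.08 = 56.832 now, so the buyer offers 56.832, keeping 183.168.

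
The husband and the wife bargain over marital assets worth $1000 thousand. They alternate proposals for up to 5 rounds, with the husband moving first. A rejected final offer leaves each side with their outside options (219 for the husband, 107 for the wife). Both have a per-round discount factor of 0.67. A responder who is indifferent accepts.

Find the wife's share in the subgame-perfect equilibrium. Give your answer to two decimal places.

341.91

Solve by backward induction from round 5.
Round 5 (the husband proposes): the wife gets 107 if talks fail, so the husband offers 107 and keeps 893.
Round 4 (the wife proposes): the husband can get 893 next round, worth 0.67 × 893 = 598.31 now. The wife offers 598.31 and keeps 1000 − 598.31 = 401.69.
Round 3 (the husband proposes): the wife can get 401.69 next round, worth 0.67 × 401.69 = 269.1323 now, so the husband offers 269.1323, keeping 730.8677.
Round 2 (the wife proposes): the husband can get 730.8677 next round, worth 0.67 × 730.8677 = 489.681359 now. The wife offers 489.681359 and keeps 1000 − 489.681359 = 510.318641.
Round 1 (the husband proposes): the wife can get 510.318641 next round, worth 0.67 × 510.318641 = 341.91348947 now, so the husband offers 341.91348947, keeping 658.08651053.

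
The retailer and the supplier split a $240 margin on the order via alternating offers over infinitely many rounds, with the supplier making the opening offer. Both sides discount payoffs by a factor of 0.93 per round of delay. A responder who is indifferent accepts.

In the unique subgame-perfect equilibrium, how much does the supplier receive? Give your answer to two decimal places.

When the supplier proposes, the retailer accepts any offer worth at least 0.93 times what the retailer would get by proposing next round; and vice versa.
This gives x = 240 − 0.93y and y = 240 − 0.93x, where x and y are each side's share when it proposes.
Hence (1 − 0.93·0.93)x = 240(1 − 0.93), i.e. 0.1351·x = 16.8.
x ≈ 124.3523; the retailer's share is 240 − x ≈ 115.6477.

124.35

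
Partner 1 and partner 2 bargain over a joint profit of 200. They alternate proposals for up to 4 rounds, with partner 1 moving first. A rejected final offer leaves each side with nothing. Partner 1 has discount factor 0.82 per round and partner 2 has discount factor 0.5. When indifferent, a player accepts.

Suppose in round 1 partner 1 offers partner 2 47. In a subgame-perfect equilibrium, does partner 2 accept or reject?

Work out partner 2's continuation value if the offer is rejected.
Round 4 (partner 2 proposes): partner 1 will accept anything ≥ 0, so partner 2 offers 0 and keeps 200.
Round 3 (partner 1 proposes): partner 2 can get 200 next round, worth 0.5 × 200 = 100 now. Partner 1 offers 100 and keeps 200 − 100 = 100.
Round 2 (partner 2 proposes): partner 1 can get 100 next round, worth 0.82 × 100 = 82 now; partner 2 offers that and keeps 118.
So by rejecting in round 1, partner 2 gets 118 next round, worth 0.5 × 118 = 59 now.
Offer 47 < 59, so partner 2 rejects.

Reject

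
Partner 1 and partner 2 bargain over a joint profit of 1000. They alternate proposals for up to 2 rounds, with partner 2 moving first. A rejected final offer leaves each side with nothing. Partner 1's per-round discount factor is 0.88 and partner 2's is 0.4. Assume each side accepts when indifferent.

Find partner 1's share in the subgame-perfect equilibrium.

880

By backward induction:
Round 2 (partner 1 proposes): rejection yields 0 for partner 2; partner 1 offers 0 and keeps 1000.
Round 1 (partner 2 proposes): partner 1 can get 1000 next round, worth 0.88 × 1000 = 880 now; partner 2 offers that and keeps 120.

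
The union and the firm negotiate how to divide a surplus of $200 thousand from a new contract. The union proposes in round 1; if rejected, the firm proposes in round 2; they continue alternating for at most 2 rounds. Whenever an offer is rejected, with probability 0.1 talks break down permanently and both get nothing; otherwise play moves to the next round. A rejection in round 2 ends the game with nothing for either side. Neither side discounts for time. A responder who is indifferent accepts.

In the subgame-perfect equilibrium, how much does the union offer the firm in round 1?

180

Round 2 (the firm proposes): rejection yields 0 for the union; the firm offers 0 and keeps 200.
Round 1 (the union proposes): rejecting gives the firm an expected 0.9 × 200 = 180; the union offers that and keeps 20.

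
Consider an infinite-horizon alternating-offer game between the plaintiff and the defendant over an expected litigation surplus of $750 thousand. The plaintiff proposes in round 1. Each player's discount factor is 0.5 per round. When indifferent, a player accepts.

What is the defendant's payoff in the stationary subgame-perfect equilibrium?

250

In a stationary SPE each proposer offers the other exactly their discounted continuation value.
If the plaintiff keeps x when proposing and the defendant keeps y when proposing, then x = 750 − 0.5y and y = 750 − 0.5x.
Solving: x = 750(1 − 0.5) / (1 − 0.5·0.5) = 375 / 0.75 = 500.
The defendant gets 750 − 500 = 250.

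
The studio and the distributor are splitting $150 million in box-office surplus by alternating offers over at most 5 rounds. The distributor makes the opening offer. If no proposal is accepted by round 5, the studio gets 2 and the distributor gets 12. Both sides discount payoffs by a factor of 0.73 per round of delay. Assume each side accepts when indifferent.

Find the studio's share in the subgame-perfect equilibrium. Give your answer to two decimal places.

45.89

Solve by backward induction from round 5.
Round 5 (the distributor proposes): the studio gets 2 if talks fail, so the distributor offers 2 and keeps 148.
Round 4 (the studio proposes): the distributor can get 148 next round, worth 0.73 × 148 = 108.04 now; the studio offers that and keeps 41.96.
Round 3 (the distributor proposes): the studio can get 41.96 next round, worth 0.73 × 41.96 = 30.6308 now, so the distributor offers 30.6308, keeping 119.3692.
Round 2 (the studio proposes): the distributor can get 119.3692 next round, worth 0.73 × 119.3692 = 87.139516 now. The studio offers 87.139516 and keeps 150 − 87.139516 = 62.860484.
Round 1 (the distributor proposes): the studio can get 62.860484 next round, worth 0.73 × 62.860484 = 45.88815332 now; the distributor offers that and keeps 104.11184668.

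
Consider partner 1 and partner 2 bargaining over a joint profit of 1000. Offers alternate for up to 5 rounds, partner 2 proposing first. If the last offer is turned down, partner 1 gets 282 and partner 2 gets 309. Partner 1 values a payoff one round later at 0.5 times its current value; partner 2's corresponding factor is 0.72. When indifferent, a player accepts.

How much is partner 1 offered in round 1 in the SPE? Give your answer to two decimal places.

226.95

Round 5 (partner 2 proposes): partner 1 gets 282 if talks fail, so partner 2 offers 282 and keeps 718.
Round 4 (partner 1 proposes): partner 2 can get 718 next round, worth 0.72 × 718 = 516.96 now. Partner 1 offers 516.96 and keeps 1000 − 516.96 = 483.04.
Round 3 (partner 2 proposes): partner 1 can get 483.04 next round, worth 0.5 × 483.04 = 241.52 now. Partner 2 offers 241.52 and keeps 1000 − 241.52 = 758.48.
Round 2 (partner 1 proposes): partner 2 can get 758.48 next round, worth 0.72 × 758.48 = 546.1056 now, so partner 1 offers 546.1056, keeping 453.8944.
Round 1 (partner 2 proposes): partner 1 can get 453.8944 next round, worth 0.5 × 453.8944 = 226.9472 now. Partner 2 offers 226.9472 and keeps 1000 − 226.9472 = 773.0528.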